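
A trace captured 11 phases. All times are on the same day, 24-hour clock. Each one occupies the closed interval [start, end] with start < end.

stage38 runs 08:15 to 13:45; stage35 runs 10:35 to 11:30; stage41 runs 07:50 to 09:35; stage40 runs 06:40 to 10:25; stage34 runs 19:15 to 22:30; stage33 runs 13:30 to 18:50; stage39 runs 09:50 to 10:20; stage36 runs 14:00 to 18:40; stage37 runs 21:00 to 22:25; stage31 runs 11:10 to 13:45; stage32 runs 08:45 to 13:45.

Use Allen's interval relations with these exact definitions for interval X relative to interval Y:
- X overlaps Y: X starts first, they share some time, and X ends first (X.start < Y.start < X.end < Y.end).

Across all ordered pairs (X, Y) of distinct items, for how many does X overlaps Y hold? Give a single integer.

8

Checking all 110 ordered pairs for relation 'overlaps'; matching pairs in alphabetical order:
(stage31, stage33): stage31 overlaps stage33 ✓
(stage32, stage33): stage32 overlaps stage33 ✓
(stage35, stage31): stage35 overlaps stage31 ✓
(stage38, stage33): stage38 overlaps stage33 ✓
(stage40, stage32): stage40 overlaps stage32 ✓
(stage40, stage38): stage40 overlaps stage38 ✓
(stage41, stage32): stage41 overlaps stage32 ✓
(stage41, stage38): stage41 overlaps stage38 ✓
Count: 8.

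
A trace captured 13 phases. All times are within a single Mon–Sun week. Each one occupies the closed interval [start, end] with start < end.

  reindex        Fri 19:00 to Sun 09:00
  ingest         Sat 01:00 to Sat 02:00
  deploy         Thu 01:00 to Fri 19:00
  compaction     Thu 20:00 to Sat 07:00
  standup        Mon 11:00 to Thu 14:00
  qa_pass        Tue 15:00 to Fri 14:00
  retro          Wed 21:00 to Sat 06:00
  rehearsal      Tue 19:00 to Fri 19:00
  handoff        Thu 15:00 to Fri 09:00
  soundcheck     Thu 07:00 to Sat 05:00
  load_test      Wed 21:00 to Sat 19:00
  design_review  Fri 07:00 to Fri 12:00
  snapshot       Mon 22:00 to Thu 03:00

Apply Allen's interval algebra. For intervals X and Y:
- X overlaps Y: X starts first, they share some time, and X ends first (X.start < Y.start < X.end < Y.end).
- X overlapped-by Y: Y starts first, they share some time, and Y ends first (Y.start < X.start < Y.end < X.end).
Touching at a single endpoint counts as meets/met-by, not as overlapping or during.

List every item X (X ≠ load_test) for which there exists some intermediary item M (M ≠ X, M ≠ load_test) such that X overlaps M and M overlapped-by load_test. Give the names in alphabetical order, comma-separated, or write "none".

compaction, retro, soundcheck

Target load_test = [Wed 21:00, Sat 19:00].
Intermediaries M with M overlapped-by load_test: reindex.
Via reindex — items with X overlaps reindex: compaction, retro, soundcheck.
Union: compaction, retro, soundcheck.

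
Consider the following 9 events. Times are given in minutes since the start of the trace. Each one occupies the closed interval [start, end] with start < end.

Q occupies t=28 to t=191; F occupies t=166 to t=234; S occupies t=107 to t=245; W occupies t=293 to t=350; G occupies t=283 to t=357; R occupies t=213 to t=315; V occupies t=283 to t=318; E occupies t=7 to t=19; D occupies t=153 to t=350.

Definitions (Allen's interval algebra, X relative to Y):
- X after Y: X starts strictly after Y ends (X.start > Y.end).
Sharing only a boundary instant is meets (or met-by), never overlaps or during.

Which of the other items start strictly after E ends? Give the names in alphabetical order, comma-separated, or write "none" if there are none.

D, F, G, Q, R, S, V, W

Target E = [t=7, t=19].
D [t=153, t=350] → after → yes.
F [t=166, t=234] → after → yes.
G [t=283, t=357] → after → yes.
Q [t=28, t=191] → after → yes.
R [t=213, t=315] → after → yes.
S [t=107, t=245] → after → yes.
V [t=283, t=318] → after → yes.
W [t=293, t=350] → after → yes.
Result: D, F, G, Q, R, S, V, W.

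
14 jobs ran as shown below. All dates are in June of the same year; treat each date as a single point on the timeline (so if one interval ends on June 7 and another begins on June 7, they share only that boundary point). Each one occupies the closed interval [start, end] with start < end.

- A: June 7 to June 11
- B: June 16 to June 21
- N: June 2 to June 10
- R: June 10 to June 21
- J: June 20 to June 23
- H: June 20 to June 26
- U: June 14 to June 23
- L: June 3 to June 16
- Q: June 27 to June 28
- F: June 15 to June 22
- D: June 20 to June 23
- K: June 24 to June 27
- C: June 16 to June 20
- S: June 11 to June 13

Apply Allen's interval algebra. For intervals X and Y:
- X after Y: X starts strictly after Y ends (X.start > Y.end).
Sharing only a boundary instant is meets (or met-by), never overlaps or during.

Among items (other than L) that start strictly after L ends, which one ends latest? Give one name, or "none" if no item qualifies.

Q

Target L = [June 3, June 16].
A [June 7, June 11] → during → excluded.
B [June 16, June 21] → met-by → excluded.
C [June 16, June 20] → met-by → excluded.
D [June 20, June 23] → after → candidate.
F [June 15, June 22] → overlapped-by → excluded.
H [June 20, June 26] → after → candidate.
J [June 20, June 23] → after → candidate.
K [June 24, June 27] → after → candidate.
N [June 2, June 10] → overlaps → excluded.
Q [June 27, June 28] → after → candidate.
R [June 10, June 21] → overlapped-by → excluded.
S [June 11, June 13] → during → excluded.
U [June 14, June 23] → overlapped-by → excluded.
Among candidates, latest end is June 28 → Q.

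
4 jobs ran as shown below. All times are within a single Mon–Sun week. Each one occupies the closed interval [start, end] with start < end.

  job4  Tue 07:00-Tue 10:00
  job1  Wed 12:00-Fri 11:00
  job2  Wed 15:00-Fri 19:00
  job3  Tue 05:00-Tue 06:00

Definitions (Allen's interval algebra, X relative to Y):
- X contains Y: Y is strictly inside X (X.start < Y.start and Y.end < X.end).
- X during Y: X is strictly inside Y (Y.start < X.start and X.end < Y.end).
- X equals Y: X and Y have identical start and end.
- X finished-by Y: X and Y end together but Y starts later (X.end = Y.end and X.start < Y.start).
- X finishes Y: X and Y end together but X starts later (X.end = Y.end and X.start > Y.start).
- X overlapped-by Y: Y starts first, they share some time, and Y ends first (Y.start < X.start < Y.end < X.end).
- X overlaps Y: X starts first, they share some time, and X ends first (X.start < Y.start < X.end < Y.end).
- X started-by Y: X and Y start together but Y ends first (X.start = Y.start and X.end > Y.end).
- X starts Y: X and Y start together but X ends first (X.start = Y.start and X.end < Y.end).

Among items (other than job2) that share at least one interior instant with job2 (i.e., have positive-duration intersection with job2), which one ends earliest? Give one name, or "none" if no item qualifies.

job1

Target job2 = [Wed 15:00, Fri 19:00].
job1 [Wed 12:00, Fri 11:00] → overlaps → candidate.
job3 [Tue 05:00, Tue 06:00] → before → excluded.
job4 [Tue 07:00, Tue 10:00] → before → excluded.
Among candidates, earliest end is Fri 11:00 → job1.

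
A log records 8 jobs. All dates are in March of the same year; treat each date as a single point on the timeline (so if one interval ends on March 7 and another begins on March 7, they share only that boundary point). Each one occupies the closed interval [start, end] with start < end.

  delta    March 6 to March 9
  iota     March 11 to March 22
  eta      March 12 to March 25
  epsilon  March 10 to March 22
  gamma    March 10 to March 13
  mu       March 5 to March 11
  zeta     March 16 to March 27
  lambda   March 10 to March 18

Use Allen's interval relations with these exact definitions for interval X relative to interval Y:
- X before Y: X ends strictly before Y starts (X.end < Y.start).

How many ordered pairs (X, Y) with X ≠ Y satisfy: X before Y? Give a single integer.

Checking all 56 ordered pairs for relation 'before'; matching pairs in alphabetical order:
(delta, epsilon): delta before epsilon ✓
(delta, eta): delta before eta ✓
(delta, gamma): delta before gamma ✓
(delta, iota): delta before iota ✓
(delta, lambda): delta before lambda ✓
(delta, zeta): delta before zeta ✓
(gamma, zeta): gamma before zeta ✓
(mu, eta): mu before eta ✓
(mu, zeta): mu before zeta ✓
Count: 9.

9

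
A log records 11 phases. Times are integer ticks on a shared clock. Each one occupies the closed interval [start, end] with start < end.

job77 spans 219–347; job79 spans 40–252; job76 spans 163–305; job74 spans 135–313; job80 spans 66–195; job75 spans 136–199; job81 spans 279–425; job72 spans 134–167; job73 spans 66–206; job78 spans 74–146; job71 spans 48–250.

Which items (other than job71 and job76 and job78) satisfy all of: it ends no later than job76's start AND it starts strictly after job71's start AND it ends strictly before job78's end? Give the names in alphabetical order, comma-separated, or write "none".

none

Conditions: its end is no later than job76's start (X.end <= 163) AND its start is strictly after job71's start (X.start > 48) AND its end is strictly before job78's end (X.end < 146).
job72: end 167 <= 163? ✗; start 134 > 48? ✓; end 167 < 146? ✗ → no.
job73: end 206 <= 163? ✗; start 66 > 48? ✓; end 206 < 146? ✗ → no.
job74: end 313 <= 163? ✗; start 135 > 48? ✓; end 313 < 146? ✗ → no.
job75: end 199 <= 163? ✗; start 136 > 48? ✓; end 199 < 146? ✗ → no.
job77: end 347 <= 163? ✗; start 219 > 48? ✓; end 347 < 146? ✗ → no.
job79: end 252 <= 163? ✗; start 40 > 48? ✗; end 252 < 146? ✗ → no.
job80: end 195 <= 163? ✗; start 66 > 48? ✓; end 195 < 146? ✗ → no.
job81: end 425 <= 163? ✗; start 279 > 48? ✓; end 425 < 146? ✗ → no.
Result: none.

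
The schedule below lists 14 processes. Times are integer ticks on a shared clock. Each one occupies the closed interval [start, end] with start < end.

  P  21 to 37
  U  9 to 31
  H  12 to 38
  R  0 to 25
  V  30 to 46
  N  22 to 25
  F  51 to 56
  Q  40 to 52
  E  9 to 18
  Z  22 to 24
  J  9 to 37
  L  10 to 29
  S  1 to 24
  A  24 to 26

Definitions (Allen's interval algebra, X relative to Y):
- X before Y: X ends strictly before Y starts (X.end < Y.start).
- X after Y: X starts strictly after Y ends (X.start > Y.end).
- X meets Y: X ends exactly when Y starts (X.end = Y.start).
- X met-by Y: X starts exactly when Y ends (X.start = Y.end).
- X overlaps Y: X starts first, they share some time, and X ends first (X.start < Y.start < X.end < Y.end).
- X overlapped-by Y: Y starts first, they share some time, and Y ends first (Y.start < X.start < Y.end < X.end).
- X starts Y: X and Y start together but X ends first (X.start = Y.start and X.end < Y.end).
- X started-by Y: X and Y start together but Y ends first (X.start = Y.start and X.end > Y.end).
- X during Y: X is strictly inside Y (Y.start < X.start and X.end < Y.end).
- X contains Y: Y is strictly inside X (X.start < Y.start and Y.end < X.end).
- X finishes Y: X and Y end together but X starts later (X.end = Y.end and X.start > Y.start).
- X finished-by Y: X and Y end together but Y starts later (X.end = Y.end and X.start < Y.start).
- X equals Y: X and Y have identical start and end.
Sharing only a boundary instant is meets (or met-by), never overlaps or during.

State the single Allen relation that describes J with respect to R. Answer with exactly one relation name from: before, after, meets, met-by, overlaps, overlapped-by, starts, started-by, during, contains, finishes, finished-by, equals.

J = [9, 37]; R = [0, 25].
Compare endpoints: J.start > R.start, J.start < R.end, J.end > R.start, J.end > R.end.
That pattern is 'overlapped-by'.

overlapped-by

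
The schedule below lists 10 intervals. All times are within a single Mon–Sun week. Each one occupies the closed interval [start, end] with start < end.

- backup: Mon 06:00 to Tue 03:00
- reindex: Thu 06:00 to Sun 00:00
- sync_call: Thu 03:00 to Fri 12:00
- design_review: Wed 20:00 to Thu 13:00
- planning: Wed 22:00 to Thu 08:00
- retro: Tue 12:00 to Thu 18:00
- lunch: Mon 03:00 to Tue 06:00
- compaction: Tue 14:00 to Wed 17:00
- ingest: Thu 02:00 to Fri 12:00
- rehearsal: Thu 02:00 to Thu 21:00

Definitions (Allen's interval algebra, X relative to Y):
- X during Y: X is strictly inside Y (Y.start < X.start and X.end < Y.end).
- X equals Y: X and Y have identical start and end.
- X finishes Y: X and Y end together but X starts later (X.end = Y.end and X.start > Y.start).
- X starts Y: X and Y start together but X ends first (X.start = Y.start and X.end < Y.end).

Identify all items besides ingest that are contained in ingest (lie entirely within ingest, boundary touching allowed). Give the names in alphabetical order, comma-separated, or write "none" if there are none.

rehearsal, sync_call

Target ingest = [Thu 02:00, Fri 12:00].
backup [Mon 06:00, Tue 03:00] → before → no.
compaction [Tue 14:00, Wed 17:00] → before → no.
design_review [Wed 20:00, Thu 13:00] → overlaps → no.
lunch [Mon 03:00, Tue 06:00] → before → no.
planning [Wed 22:00, Thu 08:00] → overlaps → no.
rehearsal [Thu 02:00, Thu 21:00] → starts → yes.
reindex [Thu 06:00, Sun 00:00] → overlapped-by → no.
retro [Tue 12:00, Thu 18:00] → overlaps → no.
sync_call [Thu 03:00, Fri 12:00] → finishes → yes.
Result: rehearsal, sync_call.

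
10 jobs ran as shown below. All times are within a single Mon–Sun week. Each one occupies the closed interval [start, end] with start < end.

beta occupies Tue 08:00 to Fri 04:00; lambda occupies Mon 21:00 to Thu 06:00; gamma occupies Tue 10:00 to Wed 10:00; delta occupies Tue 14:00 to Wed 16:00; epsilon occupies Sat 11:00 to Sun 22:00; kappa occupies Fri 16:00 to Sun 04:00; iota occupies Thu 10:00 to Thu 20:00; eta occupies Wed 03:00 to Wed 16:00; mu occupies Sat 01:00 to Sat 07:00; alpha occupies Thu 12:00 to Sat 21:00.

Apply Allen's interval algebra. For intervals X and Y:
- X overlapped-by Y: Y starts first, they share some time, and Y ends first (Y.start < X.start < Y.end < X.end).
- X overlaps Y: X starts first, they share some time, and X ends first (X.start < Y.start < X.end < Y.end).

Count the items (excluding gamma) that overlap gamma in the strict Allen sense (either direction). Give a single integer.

Target gamma = [Tue 10:00, Wed 10:00].
alpha [Thu 12:00, Sat 21:00] → after → no.
beta [Tue 08:00, Fri 04:00] → contains → no.
delta [Tue 14:00, Wed 16:00] → overlapped-by → counts.
epsilon [Sat 11:00, Sun 22:00] → after → no.
eta [Wed 03:00, Wed 16:00] → overlapped-by → counts.
iota [Thu 10:00, Thu 20:00] → after → no.
kappa [Fri 16:00, Sun 04:00] → after → no.
lambda [Mon 21:00, Thu 06:00] → contains → no.
mu [Sat 01:00, Sat 07:00] → after → no.
Total: 2.

2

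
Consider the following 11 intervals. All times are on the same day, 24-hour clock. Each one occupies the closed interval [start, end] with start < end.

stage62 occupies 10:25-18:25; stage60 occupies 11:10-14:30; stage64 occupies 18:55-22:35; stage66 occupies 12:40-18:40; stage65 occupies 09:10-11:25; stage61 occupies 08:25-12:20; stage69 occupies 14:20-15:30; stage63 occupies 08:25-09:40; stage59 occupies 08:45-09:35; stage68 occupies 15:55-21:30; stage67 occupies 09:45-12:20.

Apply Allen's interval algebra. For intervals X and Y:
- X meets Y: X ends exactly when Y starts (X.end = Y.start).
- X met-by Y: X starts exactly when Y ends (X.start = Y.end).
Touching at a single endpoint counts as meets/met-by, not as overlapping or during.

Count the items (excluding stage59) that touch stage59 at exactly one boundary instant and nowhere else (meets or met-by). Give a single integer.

0

Target stage59 = [08:45, 09:35].
stage60 [11:10, 14:30] → after → no.
stage61 [08:25, 12:20] → contains → no.
stage62 [10:25, 18:25] → after → no.
stage63 [08:25, 09:40] → contains → no.
stage64 [18:55, 22:35] → after → no.
stage65 [09:10, 11:25] → overlapped-by → no.
stage66 [12:40, 18:40] → after → no.
stage67 [09:45, 12:20] → after → no.
stage68 [15:55, 21:30] → after → no.
stage69 [14:20, 15:30] → after → no.
Total: 0.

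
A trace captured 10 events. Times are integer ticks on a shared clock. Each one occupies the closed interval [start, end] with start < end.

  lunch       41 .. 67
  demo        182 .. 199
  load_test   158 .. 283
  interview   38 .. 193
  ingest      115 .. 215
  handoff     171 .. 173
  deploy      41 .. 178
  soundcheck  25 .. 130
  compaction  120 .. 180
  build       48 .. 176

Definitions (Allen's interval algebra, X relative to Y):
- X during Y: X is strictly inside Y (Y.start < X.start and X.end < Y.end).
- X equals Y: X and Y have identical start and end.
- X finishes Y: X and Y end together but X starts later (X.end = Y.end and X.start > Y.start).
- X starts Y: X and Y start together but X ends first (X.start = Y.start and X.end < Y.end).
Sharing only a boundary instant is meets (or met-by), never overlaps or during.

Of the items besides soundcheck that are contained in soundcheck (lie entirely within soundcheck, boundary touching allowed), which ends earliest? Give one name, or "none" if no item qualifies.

Target soundcheck = [25, 130].
build [48, 176] → overlapped-by → excluded.
compaction [120, 180] → overlapped-by → excluded.
demo [182, 199] → after → excluded.
deploy [41, 178] → overlapped-by → excluded.
handoff [171, 173] → after → excluded.
ingest [115, 215] → overlapped-by → excluded.
interview [38, 193] → overlapped-by → excluded.
load_test [158, 283] → after → excluded.
lunch [41, 67] → during → candidate.
Among candidates, earliest end is 67 → lunch.

lunch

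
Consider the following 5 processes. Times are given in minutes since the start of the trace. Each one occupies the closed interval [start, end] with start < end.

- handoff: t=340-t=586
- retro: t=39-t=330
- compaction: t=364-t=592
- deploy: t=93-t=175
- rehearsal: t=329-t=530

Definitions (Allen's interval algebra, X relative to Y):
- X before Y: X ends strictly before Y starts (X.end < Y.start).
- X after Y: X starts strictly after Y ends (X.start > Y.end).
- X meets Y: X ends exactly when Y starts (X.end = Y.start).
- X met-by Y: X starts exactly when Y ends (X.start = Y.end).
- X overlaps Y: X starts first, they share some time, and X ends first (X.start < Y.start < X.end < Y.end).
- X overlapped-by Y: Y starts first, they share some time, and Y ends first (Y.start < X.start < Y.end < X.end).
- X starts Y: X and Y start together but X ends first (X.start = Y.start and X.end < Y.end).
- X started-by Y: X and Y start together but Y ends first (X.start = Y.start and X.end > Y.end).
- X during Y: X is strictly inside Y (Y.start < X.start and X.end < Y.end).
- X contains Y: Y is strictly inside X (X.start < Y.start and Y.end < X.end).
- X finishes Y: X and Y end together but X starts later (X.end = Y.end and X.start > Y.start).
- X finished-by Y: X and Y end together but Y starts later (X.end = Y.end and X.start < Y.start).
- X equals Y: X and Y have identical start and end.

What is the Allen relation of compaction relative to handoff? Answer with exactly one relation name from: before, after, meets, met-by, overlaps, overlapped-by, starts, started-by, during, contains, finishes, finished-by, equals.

compaction = [t=364, t=592]; handoff = [t=340, t=586].
Compare endpoints: compaction.start > handoff.start, compaction.start < handoff.end, compaction.end > handoff.start, compaction.end > handoff.end.
That pattern is 'overlapped-by'.

overlapped-by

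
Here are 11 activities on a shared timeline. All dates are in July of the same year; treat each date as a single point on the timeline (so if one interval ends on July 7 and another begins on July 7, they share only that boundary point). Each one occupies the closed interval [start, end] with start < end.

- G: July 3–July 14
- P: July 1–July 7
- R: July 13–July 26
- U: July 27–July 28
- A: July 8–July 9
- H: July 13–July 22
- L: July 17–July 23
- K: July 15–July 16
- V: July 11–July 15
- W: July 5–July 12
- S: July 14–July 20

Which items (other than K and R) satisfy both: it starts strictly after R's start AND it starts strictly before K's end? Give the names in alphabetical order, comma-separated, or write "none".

Conditions: its start is strictly after R's start (X.start > July 13) AND its start is strictly before K's end (X.start < July 16).
A: start July 8 > July 13? ✗; start July 8 < July 16? ✓ → no.
G: start July 3 > July 13? ✗; start July 3 < July 16? ✓ → no.
H: start July 13 > July 13? ✗; start July 13 < July 16? ✓ → no.
L: start July 17 > July 13? ✓; start July 17 < July 16? ✗ → no.
P: start July 1 > July 13? ✗; start July 1 < July 16? ✓ → no.
S: start July 14 > July 13? ✓; start July 14 < July 16? ✓ → yes.
U: start July 27 > July 13? ✓; start July 27 < July 16? ✗ → no.
V: start July 11 > July 13? ✗; start July 11 < July 16? ✓ → no.
W: start July 5 > July 13? ✗; start July 5 < July 16? ✓ → no.
Result: S.

S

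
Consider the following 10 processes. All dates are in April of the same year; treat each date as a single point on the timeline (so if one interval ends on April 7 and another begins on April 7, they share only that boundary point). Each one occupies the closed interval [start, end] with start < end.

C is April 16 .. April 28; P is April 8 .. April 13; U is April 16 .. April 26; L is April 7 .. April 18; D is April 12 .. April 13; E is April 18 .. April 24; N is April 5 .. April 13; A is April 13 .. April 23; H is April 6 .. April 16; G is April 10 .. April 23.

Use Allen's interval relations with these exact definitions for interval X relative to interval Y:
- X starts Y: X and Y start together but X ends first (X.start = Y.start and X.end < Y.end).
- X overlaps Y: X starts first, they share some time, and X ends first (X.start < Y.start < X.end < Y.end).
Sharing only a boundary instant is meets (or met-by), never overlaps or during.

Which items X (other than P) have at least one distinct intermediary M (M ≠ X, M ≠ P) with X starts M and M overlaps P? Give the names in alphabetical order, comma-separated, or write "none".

none

Target P = [April 8, April 13].
Intermediaries M with M overlaps P: none.
Union: none.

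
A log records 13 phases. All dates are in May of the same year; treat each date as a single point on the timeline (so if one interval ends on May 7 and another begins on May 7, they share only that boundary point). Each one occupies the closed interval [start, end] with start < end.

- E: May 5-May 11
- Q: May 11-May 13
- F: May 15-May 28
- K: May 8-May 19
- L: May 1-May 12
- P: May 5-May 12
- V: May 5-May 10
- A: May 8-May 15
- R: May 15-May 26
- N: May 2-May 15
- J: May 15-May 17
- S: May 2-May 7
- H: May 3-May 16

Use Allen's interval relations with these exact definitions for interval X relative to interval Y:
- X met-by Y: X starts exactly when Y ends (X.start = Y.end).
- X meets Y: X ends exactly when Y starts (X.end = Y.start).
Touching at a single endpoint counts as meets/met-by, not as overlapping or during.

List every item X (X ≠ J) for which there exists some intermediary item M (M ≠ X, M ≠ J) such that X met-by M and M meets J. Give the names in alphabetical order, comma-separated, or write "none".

F, R

Target J = [May 15, May 17].
Intermediaries M with M meets J: A, N.
Via A — items with X met-by A: F, R.
Via N — items with X met-by N: F, R.
Union: F, R.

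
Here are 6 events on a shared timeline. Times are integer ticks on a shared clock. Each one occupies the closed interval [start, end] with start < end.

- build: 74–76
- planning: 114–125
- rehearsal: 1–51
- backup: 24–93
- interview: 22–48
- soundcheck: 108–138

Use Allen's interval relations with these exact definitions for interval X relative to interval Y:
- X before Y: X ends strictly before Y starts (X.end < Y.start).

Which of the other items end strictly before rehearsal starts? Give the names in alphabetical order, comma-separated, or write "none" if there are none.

Target rehearsal = [1, 51].
backup [24, 93] → overlapped-by → no.
build [74, 76] → after → no.
interview [22, 48] → during → no.
planning [114, 125] → after → no.
soundcheck [108, 138] → after → no.
Result: none.

none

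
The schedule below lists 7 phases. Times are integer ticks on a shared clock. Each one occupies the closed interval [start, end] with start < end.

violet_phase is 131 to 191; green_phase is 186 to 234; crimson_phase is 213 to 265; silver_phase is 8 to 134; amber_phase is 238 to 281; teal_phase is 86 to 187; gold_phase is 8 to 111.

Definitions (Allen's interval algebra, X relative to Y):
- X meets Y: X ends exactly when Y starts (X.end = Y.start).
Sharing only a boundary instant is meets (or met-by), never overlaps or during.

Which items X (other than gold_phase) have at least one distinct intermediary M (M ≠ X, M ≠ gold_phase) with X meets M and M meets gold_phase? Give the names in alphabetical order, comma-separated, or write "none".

Target gold_phase = [8, 111].
Intermediaries M with M meets gold_phase: none.
Union: none.

none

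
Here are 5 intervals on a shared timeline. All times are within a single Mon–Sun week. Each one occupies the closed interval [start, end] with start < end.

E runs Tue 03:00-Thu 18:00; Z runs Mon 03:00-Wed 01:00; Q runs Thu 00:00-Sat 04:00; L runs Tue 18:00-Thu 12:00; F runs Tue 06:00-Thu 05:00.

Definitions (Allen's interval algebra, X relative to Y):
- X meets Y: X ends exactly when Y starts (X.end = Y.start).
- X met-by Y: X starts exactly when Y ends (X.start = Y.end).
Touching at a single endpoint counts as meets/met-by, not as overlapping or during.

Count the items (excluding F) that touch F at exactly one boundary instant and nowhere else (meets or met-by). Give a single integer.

0

Target F = [Tue 06:00, Thu 05:00].
E [Tue 03:00, Thu 18:00] → contains → no.
L [Tue 18:00, Thu 12:00] → overlapped-by → no.
Q [Thu 00:00, Sat 04:00] → overlapped-by → no.
Z [Mon 03:00, Wed 01:00] → overlaps → no.
Total: 0.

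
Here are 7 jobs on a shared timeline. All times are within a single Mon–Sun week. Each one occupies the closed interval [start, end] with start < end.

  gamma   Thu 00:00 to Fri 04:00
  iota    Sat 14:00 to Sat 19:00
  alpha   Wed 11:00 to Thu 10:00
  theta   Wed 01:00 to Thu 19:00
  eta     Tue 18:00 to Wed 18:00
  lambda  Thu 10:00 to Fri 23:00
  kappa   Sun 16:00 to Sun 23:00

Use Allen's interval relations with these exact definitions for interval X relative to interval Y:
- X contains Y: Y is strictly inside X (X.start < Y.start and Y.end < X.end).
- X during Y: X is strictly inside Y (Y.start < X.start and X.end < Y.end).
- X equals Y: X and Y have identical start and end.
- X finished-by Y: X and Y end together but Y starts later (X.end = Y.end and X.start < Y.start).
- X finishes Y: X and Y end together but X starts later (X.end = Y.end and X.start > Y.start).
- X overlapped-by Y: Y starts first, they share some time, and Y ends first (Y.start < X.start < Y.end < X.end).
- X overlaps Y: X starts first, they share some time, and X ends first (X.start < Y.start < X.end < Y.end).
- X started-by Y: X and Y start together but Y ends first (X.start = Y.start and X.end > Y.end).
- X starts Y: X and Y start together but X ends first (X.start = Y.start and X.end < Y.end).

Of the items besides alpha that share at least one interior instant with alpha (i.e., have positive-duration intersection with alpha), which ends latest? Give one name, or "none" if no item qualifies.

gamma

Target alpha = [Wed 11:00, Thu 10:00].
eta [Tue 18:00, Wed 18:00] → overlaps → candidate.
gamma [Thu 00:00, Fri 04:00] → overlapped-by → candidate.
iota [Sat 14:00, Sat 19:00] → after → excluded.
kappa [Sun 16:00, Sun 23:00] → after → excluded.
lambda [Thu 10:00, Fri 23:00] → met-by → excluded.
theta [Wed 01:00, Thu 19:00] → contains → candidate.
Among candidates, latest end is Fri 04:00 → gamma.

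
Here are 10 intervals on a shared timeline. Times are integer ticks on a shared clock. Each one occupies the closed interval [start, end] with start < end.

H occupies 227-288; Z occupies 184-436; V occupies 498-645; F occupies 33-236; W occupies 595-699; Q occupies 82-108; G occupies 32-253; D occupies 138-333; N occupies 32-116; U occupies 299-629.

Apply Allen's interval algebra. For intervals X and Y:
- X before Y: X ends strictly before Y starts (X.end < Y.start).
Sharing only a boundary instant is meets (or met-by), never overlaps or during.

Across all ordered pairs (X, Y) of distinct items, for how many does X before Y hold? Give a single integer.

25

Checking all 90 ordered pairs for relation 'before'; matching pairs in alphabetical order:
(D, V): D before V ✓
(D, W): D before W ✓
(F, U): F before U ✓
(F, V): F before V ✓
(F, W): F before W ✓
(G, U): G before U ✓
(G, V): G before V ✓
(G, W): G before W ✓
(H, U): H before U ✓
(H, V): H before V ✓
(H, W): H before W ✓
(N, D): N before D ✓
(N, H): N before H ✓
(N, U): N before U ✓
(N, V): N before V ✓
(N, W): N before W ✓
(N, Z): N before Z ✓
(Q, D): Q before D ✓
(Q, H): Q before H ✓
(Q, U): Q before U ✓
(Q, V): Q before V ✓
(Q, W): Q before W ✓
(Q, Z): Q before Z ✓
(Z, V): Z before V ✓
... plus 1 further pairs not listed.
Count: 25.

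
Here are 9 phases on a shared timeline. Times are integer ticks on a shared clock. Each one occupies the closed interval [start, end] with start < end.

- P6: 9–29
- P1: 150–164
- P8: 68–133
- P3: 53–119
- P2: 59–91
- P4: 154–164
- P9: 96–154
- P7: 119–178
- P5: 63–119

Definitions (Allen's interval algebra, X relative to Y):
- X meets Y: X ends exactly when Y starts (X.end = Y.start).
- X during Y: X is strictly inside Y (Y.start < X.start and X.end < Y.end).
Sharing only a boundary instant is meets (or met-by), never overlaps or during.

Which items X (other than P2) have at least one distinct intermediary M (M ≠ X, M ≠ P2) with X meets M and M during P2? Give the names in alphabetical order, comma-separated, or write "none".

Target P2 = [59, 91].
Intermediaries M with M during P2: none.
Union: none.

none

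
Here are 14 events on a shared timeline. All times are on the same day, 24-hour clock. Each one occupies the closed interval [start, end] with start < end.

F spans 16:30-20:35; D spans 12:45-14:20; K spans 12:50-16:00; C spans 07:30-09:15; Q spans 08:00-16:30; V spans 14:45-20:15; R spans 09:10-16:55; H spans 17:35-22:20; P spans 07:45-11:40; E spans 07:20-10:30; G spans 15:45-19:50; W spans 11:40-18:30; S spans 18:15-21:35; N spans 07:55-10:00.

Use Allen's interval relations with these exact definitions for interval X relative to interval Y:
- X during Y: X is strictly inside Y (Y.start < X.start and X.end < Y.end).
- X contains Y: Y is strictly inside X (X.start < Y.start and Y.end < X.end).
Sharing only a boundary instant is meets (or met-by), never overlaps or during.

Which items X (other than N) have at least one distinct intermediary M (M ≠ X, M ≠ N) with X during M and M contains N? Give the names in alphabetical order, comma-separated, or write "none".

Target N = [07:55, 10:00].
Intermediaries M with M contains N: E, P.
Via E — items with X during E: C.
Via P — items with X during P: none.
Union: C.

C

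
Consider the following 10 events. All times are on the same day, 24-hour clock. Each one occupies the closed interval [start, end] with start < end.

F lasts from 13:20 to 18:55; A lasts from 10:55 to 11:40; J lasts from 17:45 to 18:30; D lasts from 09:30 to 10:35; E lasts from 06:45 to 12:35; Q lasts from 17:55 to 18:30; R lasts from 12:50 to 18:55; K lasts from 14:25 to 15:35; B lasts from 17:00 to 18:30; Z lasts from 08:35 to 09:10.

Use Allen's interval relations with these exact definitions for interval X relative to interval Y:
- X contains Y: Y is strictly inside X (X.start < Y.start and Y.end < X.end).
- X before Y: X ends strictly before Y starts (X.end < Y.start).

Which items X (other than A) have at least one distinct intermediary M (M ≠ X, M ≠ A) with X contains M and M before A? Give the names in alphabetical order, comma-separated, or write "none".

E

Target A = [10:55, 11:40].
Intermediaries M with M before A: D, Z.
Via D — items with X contains D: E.
Via Z — items with X contains Z: E.
Union: E.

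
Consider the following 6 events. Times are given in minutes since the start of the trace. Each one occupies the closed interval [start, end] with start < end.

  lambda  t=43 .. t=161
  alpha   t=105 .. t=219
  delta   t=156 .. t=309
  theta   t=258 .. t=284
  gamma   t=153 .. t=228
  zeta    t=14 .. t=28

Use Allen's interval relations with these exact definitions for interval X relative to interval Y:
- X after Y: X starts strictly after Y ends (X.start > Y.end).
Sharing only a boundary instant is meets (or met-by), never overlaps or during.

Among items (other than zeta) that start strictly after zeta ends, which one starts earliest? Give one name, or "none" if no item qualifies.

lambda

Target zeta = [t=14, t=28].
alpha [t=105, t=219] → after → candidate.
delta [t=156, t=309] → after → candidate.
gamma [t=153, t=228] → after → candidate.
lambda [t=43, t=161] → after → candidate.
theta [t=258, t=284] → after → candidate.
Among candidates, earliest start is t=43 → lambda.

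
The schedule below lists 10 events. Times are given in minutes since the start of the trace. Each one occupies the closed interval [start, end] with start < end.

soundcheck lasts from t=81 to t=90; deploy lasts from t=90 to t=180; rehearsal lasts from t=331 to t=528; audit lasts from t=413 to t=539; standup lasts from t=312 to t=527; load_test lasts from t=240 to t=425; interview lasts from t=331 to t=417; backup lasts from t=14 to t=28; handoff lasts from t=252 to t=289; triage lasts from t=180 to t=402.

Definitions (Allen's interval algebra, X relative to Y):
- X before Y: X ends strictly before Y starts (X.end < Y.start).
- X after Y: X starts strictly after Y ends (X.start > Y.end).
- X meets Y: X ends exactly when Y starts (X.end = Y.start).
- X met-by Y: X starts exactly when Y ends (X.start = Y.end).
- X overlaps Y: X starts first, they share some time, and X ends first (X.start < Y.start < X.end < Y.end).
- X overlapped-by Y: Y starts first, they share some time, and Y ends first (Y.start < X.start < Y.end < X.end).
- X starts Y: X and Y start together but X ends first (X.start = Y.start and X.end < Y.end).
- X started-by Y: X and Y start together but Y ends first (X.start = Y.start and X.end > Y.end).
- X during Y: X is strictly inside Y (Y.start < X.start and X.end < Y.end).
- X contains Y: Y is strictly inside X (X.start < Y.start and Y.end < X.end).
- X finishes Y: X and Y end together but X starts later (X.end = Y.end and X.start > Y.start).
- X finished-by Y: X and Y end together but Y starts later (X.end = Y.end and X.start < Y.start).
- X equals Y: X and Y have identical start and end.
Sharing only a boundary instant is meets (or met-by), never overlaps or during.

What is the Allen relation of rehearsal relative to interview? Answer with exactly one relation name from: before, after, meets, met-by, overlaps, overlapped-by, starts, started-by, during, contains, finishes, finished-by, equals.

rehearsal = [t=331, t=528]; interview = [t=331, t=417].
Compare endpoints: rehearsal.start = interview.start, rehearsal.start < interview.end, rehearsal.end > interview.start, rehearsal.end > interview.end.
That pattern is 'started-by'.

started-by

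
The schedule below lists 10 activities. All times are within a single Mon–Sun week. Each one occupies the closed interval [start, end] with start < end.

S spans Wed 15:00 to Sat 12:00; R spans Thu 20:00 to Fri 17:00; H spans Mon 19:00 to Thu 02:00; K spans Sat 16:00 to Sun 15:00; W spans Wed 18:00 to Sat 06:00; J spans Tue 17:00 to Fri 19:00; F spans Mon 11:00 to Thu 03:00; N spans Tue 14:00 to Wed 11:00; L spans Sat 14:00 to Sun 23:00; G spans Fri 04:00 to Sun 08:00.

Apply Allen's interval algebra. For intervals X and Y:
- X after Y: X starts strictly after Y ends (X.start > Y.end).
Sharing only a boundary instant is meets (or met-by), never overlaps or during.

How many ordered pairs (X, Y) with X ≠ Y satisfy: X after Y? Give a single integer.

22

Checking all 90 ordered pairs for relation 'after'; matching pairs in alphabetical order:
(G, F): G after F ✓
(G, H): G after H ✓
(G, N): G after N ✓
(K, F): K after F ✓
(K, H): K after H ✓
(K, J): K after J ✓
(K, N): K after N ✓
(K, R): K after R ✓
(K, S): K after S ✓
(K, W): K after W ✓
(L, F): L after F ✓
(L, H): L after H ✓
(L, J): L after J ✓
(L, N): L after N ✓
(L, R): L after R ✓
(L, S): L after S ✓
(L, W): L after W ✓
(R, F): R after F ✓
(R, H): R after H ✓
(R, N): R after N ✓
(S, N): S after N ✓
(W, N): W after N ✓
Count: 22.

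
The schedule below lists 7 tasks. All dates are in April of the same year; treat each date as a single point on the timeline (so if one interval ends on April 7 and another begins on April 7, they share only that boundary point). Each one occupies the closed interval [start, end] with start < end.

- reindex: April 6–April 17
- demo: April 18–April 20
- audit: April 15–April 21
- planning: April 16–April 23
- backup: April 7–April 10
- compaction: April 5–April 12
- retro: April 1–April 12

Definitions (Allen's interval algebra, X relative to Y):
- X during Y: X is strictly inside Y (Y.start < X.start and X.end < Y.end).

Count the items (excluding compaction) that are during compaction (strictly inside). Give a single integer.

1

Target compaction = [April 5, April 12].
audit [April 15, April 21] → after → no.
backup [April 7, April 10] → during → counts.
demo [April 18, April 20] → after → no.
planning [April 16, April 23] → after → no.
reindex [April 6, April 17] → overlapped-by → no.
retro [April 1, April 12] → finished-by → no.
Total: 1.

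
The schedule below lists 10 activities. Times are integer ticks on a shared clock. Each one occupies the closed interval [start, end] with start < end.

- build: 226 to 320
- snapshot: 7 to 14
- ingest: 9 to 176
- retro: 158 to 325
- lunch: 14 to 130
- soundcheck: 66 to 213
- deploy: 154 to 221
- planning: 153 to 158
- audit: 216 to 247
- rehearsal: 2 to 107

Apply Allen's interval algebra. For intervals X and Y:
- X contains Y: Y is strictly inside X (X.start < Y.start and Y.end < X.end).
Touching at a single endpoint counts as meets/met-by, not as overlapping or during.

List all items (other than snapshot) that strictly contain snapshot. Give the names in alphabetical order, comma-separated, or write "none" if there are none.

Target snapshot = [7, 14].
audit [216, 247] → after → no.
build [226, 320] → after → no.
deploy [154, 221] → after → no.
ingest [9, 176] → overlapped-by → no.
lunch [14, 130] → met-by → no.
planning [153, 158] → after → no.
rehearsal [2, 107] → contains → yes.
retro [158, 325] → after → no.
soundcheck [66, 213] → after → no.
Result: rehearsal.

rehearsal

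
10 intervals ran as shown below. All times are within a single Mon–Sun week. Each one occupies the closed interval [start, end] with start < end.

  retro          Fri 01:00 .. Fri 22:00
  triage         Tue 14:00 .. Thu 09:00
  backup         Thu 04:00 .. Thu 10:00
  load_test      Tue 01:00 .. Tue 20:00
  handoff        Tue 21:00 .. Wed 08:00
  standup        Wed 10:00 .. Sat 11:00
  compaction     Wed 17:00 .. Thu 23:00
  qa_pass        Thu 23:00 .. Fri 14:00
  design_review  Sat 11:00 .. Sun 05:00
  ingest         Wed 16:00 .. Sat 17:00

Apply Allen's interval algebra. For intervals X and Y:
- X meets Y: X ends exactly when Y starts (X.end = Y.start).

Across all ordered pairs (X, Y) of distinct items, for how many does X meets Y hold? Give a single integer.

2

Checking all 90 ordered pairs for relation 'meets'; matching pairs in alphabetical order:
(compaction, qa_pass): compaction meets qa_pass ✓
(standup, design_review): standup meets design_review ✓
Count: 2.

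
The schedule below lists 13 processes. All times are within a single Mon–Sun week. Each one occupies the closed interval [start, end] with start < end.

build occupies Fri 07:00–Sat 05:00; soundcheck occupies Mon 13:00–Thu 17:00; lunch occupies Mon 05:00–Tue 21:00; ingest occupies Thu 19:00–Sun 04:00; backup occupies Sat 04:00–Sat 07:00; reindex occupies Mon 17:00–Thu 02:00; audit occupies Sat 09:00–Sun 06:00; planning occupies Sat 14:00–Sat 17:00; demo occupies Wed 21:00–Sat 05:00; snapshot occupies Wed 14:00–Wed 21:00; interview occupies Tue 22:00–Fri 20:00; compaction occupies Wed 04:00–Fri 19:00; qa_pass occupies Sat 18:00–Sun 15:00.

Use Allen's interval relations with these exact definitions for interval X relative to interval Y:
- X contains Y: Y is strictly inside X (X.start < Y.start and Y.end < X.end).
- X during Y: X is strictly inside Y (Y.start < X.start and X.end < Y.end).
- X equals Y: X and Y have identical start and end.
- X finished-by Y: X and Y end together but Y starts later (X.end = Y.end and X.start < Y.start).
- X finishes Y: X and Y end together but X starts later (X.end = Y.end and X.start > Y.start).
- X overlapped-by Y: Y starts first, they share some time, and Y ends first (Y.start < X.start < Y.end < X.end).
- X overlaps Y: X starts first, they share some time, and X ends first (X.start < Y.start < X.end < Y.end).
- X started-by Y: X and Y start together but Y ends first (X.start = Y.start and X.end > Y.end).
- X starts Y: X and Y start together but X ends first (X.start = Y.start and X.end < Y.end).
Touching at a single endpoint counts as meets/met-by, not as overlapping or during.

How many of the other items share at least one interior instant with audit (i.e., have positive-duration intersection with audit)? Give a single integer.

Target audit = [Sat 09:00, Sun 06:00].
backup [Sat 04:00, Sat 07:00] → before → no.
build [Fri 07:00, Sat 05:00] → before → no.
compaction [Wed 04:00, Fri 19:00] → before → no.
demo [Wed 21:00, Sat 05:00] → before → no.
ingest [Thu 19:00, Sun 04:00] → overlaps → counts.
interview [Tue 22:00, Fri 20:00] → before → no.
lunch [Mon 05:00, Tue 21:00] → before → no.
planning [Sat 14:00, Sat 17:00] → during → counts.
qa_pass [Sat 18:00, Sun 15:00] → overlapped-by → counts.
reindex [Mon 17:00, Thu 02:00] → before → no.
snapshot [Wed 14:00, Wed 21:00] → before → no.
soundcheck [Mon 13:00, Thu 17:00] → before → no.
Total: 3.

3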